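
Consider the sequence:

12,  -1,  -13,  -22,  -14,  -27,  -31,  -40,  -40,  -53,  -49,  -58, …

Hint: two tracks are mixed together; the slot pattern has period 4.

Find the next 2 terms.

The slot pattern repeats as AABB (period 4), so there are 2 interleaved tracks.
Stream A is 12, -1, -14, -27, -40, -53, which is arithmetic, step −13.
Stream B is -13, -22, -31, -40, -49, -58, which is subtracting 9 each time.
Term 13 comes from stream A (its 7th entry): -66.
Term 14 comes from stream A (its 8th entry): -79.

-66, -79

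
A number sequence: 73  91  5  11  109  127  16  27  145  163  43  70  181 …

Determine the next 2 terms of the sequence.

The slot pattern repeats as AABB (period 4), so there are 2 interleaved tracks.
Subsequence A: 73, 91, 109, 127, 145, 163, 181 — arithmetic with common difference +18.
Subsequence B: 5, 11, 16, 27, 43, 70 — a Fibonacci-like recurrence a_n = a_{n-1} + a_{n-2}.
The 14th slot belongs to subsequence A; its 8th term is 199.
Position 15 → subsequence B, term 7 = 113.

199, 113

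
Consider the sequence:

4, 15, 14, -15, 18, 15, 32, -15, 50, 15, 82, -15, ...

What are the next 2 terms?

132, 15

The terms cycle through 2 interleaved subsequences.
Track A is 4, 14, 18, 32, 50, 82, which is a Fibonacci-like recurrence a_n = a_{n-1} + a_{n-2}.
Track B is 15, -15, 15, -15, 15, -15, which is the oscillation 15·(−1)^(n+1).
Position 13 → track A, term 7 = 132.
The 14th slot belongs to track B; its 7th term is 15.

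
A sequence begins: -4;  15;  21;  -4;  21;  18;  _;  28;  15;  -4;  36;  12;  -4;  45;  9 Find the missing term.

-4

Taking every 3rd term gives 3 separate tracks.
Stream A: -4, -4, ?, -4, -4. The constant sequence -4.
Stream B: 15, 21, 28, 36, 45. Triangular numbers starting at T_5.
Stream C: 21, 18, 15, 12, 9. Linear: a_n = 24 − 3·n.
Stream A's pattern makes the blank -4.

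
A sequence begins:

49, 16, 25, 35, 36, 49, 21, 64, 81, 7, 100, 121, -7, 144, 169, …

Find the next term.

-21

Reading positions in blocks of 3 reveals the pattern ABB — 2 tracks woven together.
Stream A is 49, 35, 21, 7, -7, which is arithmetic, step −14.
Stream B is 16, 25, 36, 49, 64, 81, 100, 121, 144, 169, which is perfect squares starting at 4².
The 16th slot belongs to stream A; its 6th term is -21.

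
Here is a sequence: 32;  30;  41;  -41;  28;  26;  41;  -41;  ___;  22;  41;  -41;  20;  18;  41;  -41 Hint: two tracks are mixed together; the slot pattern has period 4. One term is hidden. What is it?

24

Positions follow the repeating pattern AABB; grouping by letter gives 2 tracks.
Subsequence A: 32, 30, 28, 26, ?, 22, 20, 18 — linear: a_n = 34 − 2·n.
Subsequence B: 41, -41, 41, -41, 41, -41, 41, -41 — the oscillation 41·(−1)^(n+1).
Filling subsequence A at index 5 by its rule yields 24.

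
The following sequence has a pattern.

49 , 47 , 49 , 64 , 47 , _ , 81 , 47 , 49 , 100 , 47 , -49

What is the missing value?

Split by position mod 3: positions 1, 4, 7, … form one track, and each other residue class forms its own.
Track A = 49, 64, 81, 100: consecutive squares n² from n = 7.
Track B = 47, 47, 47, 47: the constant sequence 47.
Track C = 49, ?, 49, -49: alternating ±49.
Track C's pattern makes the blank -49.

-49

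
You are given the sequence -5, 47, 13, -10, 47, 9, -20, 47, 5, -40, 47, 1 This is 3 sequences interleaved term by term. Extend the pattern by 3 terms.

Split by position mod 3: positions 1, 4, 7, … form one track, and each other residue class forms its own.
Subsequence A: -5, -10, -20, -40 — geometric with ratio 2.
Subsequence B: 47, 47, 47, 47 — constant 47.
Subsequence C: 13, 9, 5, 1 — arithmetic, step −4.
Position 13 falls in subsequence A as its term 5, giving -80.
Position 14 → subsequence B, term 5 = 47.
The 15th slot belongs to subsequence C; its 5th term is -3.

-80, 47, -3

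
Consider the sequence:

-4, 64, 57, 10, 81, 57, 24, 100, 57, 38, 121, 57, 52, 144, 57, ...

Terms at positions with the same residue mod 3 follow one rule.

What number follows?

The terms cycle through 3 interleaved subsequences.
Track A: -4, 10, 24, 38, 52. Arithmetic, step +14.
Track B: 64, 81, 100, 121, 144. The squares 8², 9², 10², ….
Track C: 57, 57, 57, 57, 57. Always 57.
Position 16 → track A, term 6 = 66.

66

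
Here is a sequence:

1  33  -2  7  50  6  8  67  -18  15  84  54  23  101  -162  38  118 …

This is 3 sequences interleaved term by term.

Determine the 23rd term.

152

The terms cycle through 3 interleaved subsequences.
Subsequence A is 1, 7, 8, 15, 23, 38, which is each term equals the sum of the previous two.
Subsequence B is 33, 50, 67, 84, 101, 118, which is arithmetic with common difference +17.
Subsequence C is -2, 6, -18, 54, -162, which is a geometric progression (common ratio -3).
Term 23 comes from subsequence B (its 8th entry): 152.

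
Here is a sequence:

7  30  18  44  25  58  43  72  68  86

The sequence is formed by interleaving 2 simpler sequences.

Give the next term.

111

Odd-indexed and even-indexed terms follow separate rules.
Stream A: 7, 18, 25, 43, 68 (each term equals the sum of the previous two).
Stream B: 30, 44, 58, 72, 86 (arithmetic with common difference +14).
Term 11 comes from stream A (its 6th entry): 111.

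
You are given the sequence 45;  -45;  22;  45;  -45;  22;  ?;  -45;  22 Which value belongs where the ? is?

Reading positions in blocks of 3 reveals the pattern AAB — 2 tracks woven together.
Subsequence A: 45, -45, 45, -45, ?, -45 (oscillating between 45 and -45).
Subsequence B: 22, 22, 22 (always 22).
Subsequence A's pattern makes the blank 45.

45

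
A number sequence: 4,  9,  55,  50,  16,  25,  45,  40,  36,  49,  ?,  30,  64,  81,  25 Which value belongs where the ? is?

The slot pattern repeats as AABB (period 4), so there are 2 interleaved tracks.
Subsequence A = 4, 9, 16, 25, 36, 49, 64, 81: the squares 2², 3², 4², ….
Subsequence B = 55, 50, 45, 40, ?, 30, 25: subtracting 5 each time.
The gap is subsequence B's term 5; the rule gives 35.

35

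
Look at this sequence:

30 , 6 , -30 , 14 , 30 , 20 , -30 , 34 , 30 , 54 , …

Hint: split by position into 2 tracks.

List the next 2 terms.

Taking every 2nd term gives 2 separate tracks.
Track A is 30, -30, 30, -30, 30, which is the oscillation 30·(−1)^(n+1).
Track B is 6, 14, 20, 34, 54, which is Fibonacci-style (each term is the sum of the two before it).
Term 11 comes from track A (its 6th entry): -30.
Term 12 comes from track B (its 6th entry): 88.

-30, 88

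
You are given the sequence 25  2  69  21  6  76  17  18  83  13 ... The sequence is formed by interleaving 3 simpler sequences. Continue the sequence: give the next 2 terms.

Taking every 3rd term gives 3 separate tracks.
Track A: 25, 21, 17, 13. Arithmetic, step −4.
Track B: 2, 6, 18. Geometric with ratio 3.
Track C: 69, 76, 83. Arithmetic with common difference +7.
Position 11 falls in track B as its term 4, giving 54.
Term 12 comes from track C (its 4th entry): 90.

54, 90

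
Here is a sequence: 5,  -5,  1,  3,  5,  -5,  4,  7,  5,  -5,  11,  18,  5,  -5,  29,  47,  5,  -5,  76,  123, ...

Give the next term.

The slot pattern repeats as AABB (period 4), so there are 2 interleaved tracks.
Stream A: 5, -5, 5, -5, 5, -5, 5, -5, 5, -5. Oscillating between 5 and -5.
Stream B: 1, 3, 4, 7, 11, 18, 29, 47, 76, 123. Each term equals the sum of the previous two.
Position 21 falls in stream A as its term 11, giving 5.

5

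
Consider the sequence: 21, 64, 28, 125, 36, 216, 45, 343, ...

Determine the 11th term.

Odd-indexed and even-indexed terms follow separate rules.
Track A: 21, 28, 36, 45 (the triangular numbers T_6, T_7, …).
Track B: 64, 125, 216, 343 (perfect cubes starting at 4³).
Position 11 falls in track A as its term 6, giving 66.

66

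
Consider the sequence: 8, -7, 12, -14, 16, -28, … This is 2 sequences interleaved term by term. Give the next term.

20

Odd-indexed and even-indexed terms follow separate rules.
Track A: 8, 12, 16. Arithmetic with common difference +4.
Track B: -7, -14, -28. A geometric progression (common ratio 2).
The 7th slot belongs to track A; its 4th term is 20.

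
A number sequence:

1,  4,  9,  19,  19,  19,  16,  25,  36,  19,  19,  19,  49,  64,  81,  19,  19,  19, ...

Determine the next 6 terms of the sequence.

100, 121, 144, 19, 19, 19

Positions follow the repeating pattern AAABBB; grouping by letter gives 2 tracks.
Track A: 1, 4, 9, 16, 25, 36, 49, 64, 81 — perfect squares starting at 1².
Track B: 19, 19, 19, 19, 19, 19, 19, 19, 19 — always 19.
Position 19 falls in track A as its term 10, giving 100.
The 20th slot belongs to track A; its 11th term is 121.
Term 21 comes from track A (its 12th entry): 144.
The 22nd slot belongs to track B; its 10th term is 19.
Position 23 → track B, term 11 = 19.
Position 24 → track B, term 12 = 19.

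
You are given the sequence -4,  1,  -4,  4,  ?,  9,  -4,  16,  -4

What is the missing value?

Positions 1, 3, 5, … form one subsequence and positions 2, 4, 6, … form another.
Track A is -4, -4, ?, -4, -4, which is constant -4.
Track B is 1, 4, 9, 16, which is consecutive squares n² from n = 1.
Filling track A at index 3 by its rule yields -4.

-4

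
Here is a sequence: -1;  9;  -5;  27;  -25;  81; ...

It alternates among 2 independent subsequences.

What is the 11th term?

The terms cycle through 2 interleaved subsequences.
Stream A: -1, -5, -25 (a geometric progression (common ratio 5)).
Stream B: 9, 27, 81 (successive powers of 3).
The 11th slot belongs to stream A; its 6th term is -3125.

-3125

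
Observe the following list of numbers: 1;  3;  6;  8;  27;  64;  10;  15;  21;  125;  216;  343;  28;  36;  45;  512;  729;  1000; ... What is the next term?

55

Positions follow the repeating pattern AAABBB; grouping by letter gives 2 tracks.
Track A: 1, 3, 6, 10, 15, 21, 28, 36, 45 (the triangular numbers T_1, T_2, …).
Track B: 8, 27, 64, 125, 216, 343, 512, 729, 1000 (consecutive cubes n³ from n = 2).
Term 19 comes from track A (its 10th entry): 55.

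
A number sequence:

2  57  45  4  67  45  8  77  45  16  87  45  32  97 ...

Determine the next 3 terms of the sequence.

45, 64, 107

Split by position mod 3 into 3 tracks.
Track A: 2, 4, 8, 16, 32 — geometric, ×2 each step.
Track B: 57, 67, 77, 87, 97 — arithmetic, step +10.
Track C: 45, 45, 45, 45 — the constant sequence 45.
Position 15 → track C, term 5 = 45.
The 16th slot belongs to track A; its 6th term is 64.
Position 17 → track B, term 6 = 107.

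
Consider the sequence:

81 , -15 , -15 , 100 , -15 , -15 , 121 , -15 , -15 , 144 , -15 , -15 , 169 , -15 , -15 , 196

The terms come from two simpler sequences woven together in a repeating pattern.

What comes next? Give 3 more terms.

-15, -15, 225

Reading positions in blocks of 3 reveals the pattern ABB — 2 tracks woven together.
Stream A: 81, 100, 121, 144, 169, 196 (consecutive squares n² from n = 9).
Stream B: -15, -15, -15, -15, -15, -15, -15, -15, -15, -15 (constant -15).
Position 17 falls in stream B as its term 11, giving -15.
Position 18 → stream B, term 12 = -15.
Position 19 → stream A, term 7 = 225.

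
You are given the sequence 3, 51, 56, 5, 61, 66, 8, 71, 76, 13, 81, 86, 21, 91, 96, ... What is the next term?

Positions follow the repeating pattern ABB; grouping by letter gives 2 tracks.
Track A = 3, 5, 8, 13, 21: each term equals the sum of the previous two.
Track B = 51, 56, 61, 66, 71, 76, 81, 86, 91, 96: arithmetic with common difference +5.
Position 16 → track A, term 6 = 34.

34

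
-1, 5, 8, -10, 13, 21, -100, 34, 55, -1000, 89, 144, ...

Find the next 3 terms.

-10000, 233, 377

Reading positions in blocks of 3 reveals the pattern ABB — 2 tracks woven together.
Stream A = -1, -10, -100, -1000: multiplying by 10 each time.
Stream B = 5, 8, 13, 21, 34, 55, 89, 144: Fibonacci-style (each term is the sum of the two before it).
Position 13 → stream A, term 5 = -10000.
Position 14 falls in stream B as its term 9, giving 233.
Position 15 → stream B, term 10 = 377.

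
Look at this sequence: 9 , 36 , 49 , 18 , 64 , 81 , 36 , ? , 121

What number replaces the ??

Reading positions in blocks of 3 reveals the pattern ABB — 2 tracks woven together.
Stream A = 9, 18, 36: geometric, ×2 each step.
Stream B = 36, 49, 64, 81, ?, 121: the squares 6², 7², 8², ….
Filling stream B at index 5 by its rule yields 100.

100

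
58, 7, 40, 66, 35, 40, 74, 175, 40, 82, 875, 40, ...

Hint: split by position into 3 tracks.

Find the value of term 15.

40

Split by position mod 3 into 3 tracks.
Subsequence A = 58, 66, 74, 82: arithmetic with common difference +8.
Subsequence B = 7, 35, 175, 875: a geometric progression (common ratio 5).
Subsequence C = 40, 40, 40, 40: the constant sequence 40.
Position 15 → subsequence C, term 5 = 40.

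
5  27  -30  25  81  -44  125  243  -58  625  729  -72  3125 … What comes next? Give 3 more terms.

The terms cycle through 3 interleaved subsequences.
Stream A is 5, 25, 125, 625, 3125, which is geometric, ×5 each step.
Stream B is 27, 81, 243, 729, which is powers of 3.
Stream C is -30, -44, -58, -72, which is arithmetic, step −14.
The 14th slot belongs to stream B; its 5th term is 2187.
Term 15 comes from stream C (its 5th entry): -86.
The 16th slot belongs to stream A; its 6th term is 15625.

2187, -86, 15625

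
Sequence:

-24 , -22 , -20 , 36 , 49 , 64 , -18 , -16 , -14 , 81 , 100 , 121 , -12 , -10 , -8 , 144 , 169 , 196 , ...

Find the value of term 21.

The slot pattern repeats as AAABBB (period 6), so there are 2 interleaved tracks.
Track A = -24, -22, -20, -18, -16, -14, -12, -10, -8: linear: a_n = -26 + 2·n.
Track B = 36, 49, 64, 81, 100, 121, 144, 169, 196: consecutive squares n² from n = 6.
Position 21 falls in track A as its term 12, giving -2.

-2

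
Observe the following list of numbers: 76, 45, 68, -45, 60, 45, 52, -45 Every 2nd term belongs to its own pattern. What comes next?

Positions 1, 3, 5, … form one subsequence and positions 2, 4, 6, … form another.
Stream A: 76, 68, 60, 52 — arithmetic, step −8.
Stream B: 45, -45, 45, -45 — the oscillation 45·(−1)^(n+1).
The 9th slot belongs to stream A; its 5th term is 44.

44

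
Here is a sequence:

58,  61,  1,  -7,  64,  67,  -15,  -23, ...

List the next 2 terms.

The slot pattern repeats as AABB (period 4), so there are 2 interleaved tracks.
Track A: 58, 61, 64, 67 — adding 3 each time.
Track B: 1, -7, -15, -23 — linear: a_n = 9 − 8·n.
Position 9 → track A, term 5 = 70.
Position 10 falls in track A as its term 6, giving 73.

70, 73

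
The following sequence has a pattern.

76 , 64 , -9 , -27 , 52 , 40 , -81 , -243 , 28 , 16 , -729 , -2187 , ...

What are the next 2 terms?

4, -8

The slot pattern repeats as AABB (period 4), so there are 2 interleaved tracks.
Track A: 76, 64, 52, 40, 28, 16 — subtracting 12 each time.
Track B: -9, -27, -81, -243, -729, -2187 — multiplying by 3 each time.
Position 13 → track A, term 7 = 4.
The 14th slot belongs to track A; its 8th term is -8.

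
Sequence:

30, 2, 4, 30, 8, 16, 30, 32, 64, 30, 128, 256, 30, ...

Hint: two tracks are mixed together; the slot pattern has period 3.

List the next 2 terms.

512, 1024

The slot pattern repeats as ABB (period 3), so there are 2 interleaved tracks.
Track A is 30, 30, 30, 30, 30, which is always 30.
Track B is 2, 4, 8, 16, 32, 64, 128, 256, which is successive powers of 2.
Position 14 → track B, term 9 = 512.
Term 15 comes from track B (its 10th entry): 1024.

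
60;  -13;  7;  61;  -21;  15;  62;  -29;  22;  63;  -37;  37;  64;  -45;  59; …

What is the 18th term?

Read the sequence 3 terms at a time; column i is its own pattern.
Track A is 60, 61, 62, 63, 64, which is arithmetic with common difference +1.
Track B is -13, -21, -29, -37, -45, which is arithmetic, step −8.
Track C is 7, 15, 22, 37, 59, which is a Fibonacci-like recurrence a_n = a_{n-1} + a_{n-2}.
Position 18 → track C, term 6 = 96.

96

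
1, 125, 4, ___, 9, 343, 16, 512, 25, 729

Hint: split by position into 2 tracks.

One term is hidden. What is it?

Positions 1, 3, 5, … form one subsequence and positions 2, 4, 6, … form another.
Subsequence A is 1, 4, 9, 16, 25, which is perfect squares starting at 1².
Subsequence B is 125, ?, 343, 512, 729, which is the cubes 5³, 6³, 7³, ….
Subsequence B's pattern makes the blank 216.

216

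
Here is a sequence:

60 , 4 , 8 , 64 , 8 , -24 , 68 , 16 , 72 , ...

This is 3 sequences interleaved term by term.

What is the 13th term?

Read the sequence 3 terms at a time; column i is its own pattern.
Stream A: 60, 64, 68 — arithmetic with common difference +4.
Stream B: 4, 8, 16 — powers 2^2, 2^3, 2^4, ….
Stream C: 8, -24, 72 — multiplying by -3 each time.
Term 13 comes from stream A (its 5th entry): 76.

76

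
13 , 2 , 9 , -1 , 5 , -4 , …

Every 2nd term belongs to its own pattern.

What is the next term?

Taking every 2nd term gives 2 separate tracks.
Stream A is 13, 9, 5, which is arithmetic, step −4.
Stream B is 2, -1, -4, which is arithmetic, step −3.
Position 7 → stream A, term 4 = 1.

1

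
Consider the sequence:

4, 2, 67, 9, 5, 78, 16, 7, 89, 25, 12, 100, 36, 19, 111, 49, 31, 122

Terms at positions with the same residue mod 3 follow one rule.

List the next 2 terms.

Split by position mod 3 into 3 tracks.
Subsequence A: 4, 9, 16, 25, 36, 49 — the squares 2², 3², 4², ….
Subsequence B: 2, 5, 7, 12, 19, 31 — each term equals the sum of the previous two.
Subsequence C: 67, 78, 89, 100, 111, 122 — adding 11 each time.
Position 19 → subsequence A, term 7 = 64.
Term 20 comes from subsequence B (its 7th entry): 50.

64, 50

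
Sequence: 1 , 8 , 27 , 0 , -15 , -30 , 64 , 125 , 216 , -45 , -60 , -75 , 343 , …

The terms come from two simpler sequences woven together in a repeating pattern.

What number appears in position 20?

1331

Reading positions in blocks of 6 reveals the pattern AAABBB — 2 tracks woven together.
Subsequence A: 1, 8, 27, 64, 125, 216, 343 — the cubes 1³, 2³, 3³, ….
Subsequence B: 0, -15, -30, -45, -60, -75 — arithmetic with common difference −15.
The 20th slot belongs to subsequence A; its 11th term is 1331.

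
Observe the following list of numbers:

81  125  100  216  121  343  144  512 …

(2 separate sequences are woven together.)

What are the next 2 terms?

Split by position mod 2 into 2 tracks.
Track A: 81, 100, 121, 144 (perfect squares starting at 9²).
Track B: 125, 216, 343, 512 (the cubes 5³, 6³, 7³, …).
Position 9 → track A, term 5 = 169.
Position 10 falls in track B as its term 5, giving 729.

169, 729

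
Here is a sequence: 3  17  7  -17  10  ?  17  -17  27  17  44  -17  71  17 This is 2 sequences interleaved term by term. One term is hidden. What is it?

17

The terms cycle through 2 interleaved subsequences.
Stream A: 3, 7, 10, 17, 27, 44, 71 (Fibonacci-style (each term is the sum of the two before it)).
Stream B: 17, -17, ?, -17, 17, -17, 17 (oscillating between 17 and -17).
The gap is stream B's term 3; the rule gives 17.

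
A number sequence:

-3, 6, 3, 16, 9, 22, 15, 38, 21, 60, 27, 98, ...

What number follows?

Positions 1, 3, 5, … form one subsequence and positions 2, 4, 6, … form another.
Subsequence A: -3, 3, 9, 15, 21, 27 (arithmetic, step +6).
Subsequence B: 6, 16, 22, 38, 60, 98 (Fibonacci-style (each term is the sum of the two before it)).
The 13th slot belongs to subsequence A; its 7th term is 33.

33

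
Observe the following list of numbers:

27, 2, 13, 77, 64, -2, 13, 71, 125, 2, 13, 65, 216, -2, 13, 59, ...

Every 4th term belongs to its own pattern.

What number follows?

Read the sequence 4 terms at a time; column i is its own pattern.
Track A = 27, 64, 125, 216: consecutive cubes n³ from n = 3.
Track B = 2, -2, 2, -2: the oscillation 2·(−1)^(n+1).
Track C = 13, 13, 13, 13: always 13.
Track D = 77, 71, 65, 59: linear: a_n = 83 − 6·n.
The 17th slot belongs to track A; its 5th term is 343.

343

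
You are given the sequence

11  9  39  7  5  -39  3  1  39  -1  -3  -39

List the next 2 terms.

-5, -7

Positions follow the repeating pattern AAB; grouping by letter gives 2 tracks.
Subsequence A: 11, 9, 7, 5, 3, 1, -1, -3 — arithmetic with common difference −2.
Subsequence B: 39, -39, 39, -39 — the oscillation 39·(−1)^(n+1).
Term 13 comes from subsequence A (its 9th entry): -5.
Term 14 comes from subsequence A (its 10th entry): -7.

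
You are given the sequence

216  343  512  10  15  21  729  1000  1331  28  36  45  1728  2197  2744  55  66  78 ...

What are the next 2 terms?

3375, 4096

Reading positions in blocks of 6 reveals the pattern AAABBB — 2 tracks woven together.
Track A: 216, 343, 512, 729, 1000, 1331, 1728, 2197, 2744. Perfect cubes starting at 6³.
Track B: 10, 15, 21, 28, 36, 45, 55, 66, 78. The triangular numbers T_4, T_5, ….
Position 19 → track A, term 10 = 3375.
Position 20 → track A, term 11 = 4096.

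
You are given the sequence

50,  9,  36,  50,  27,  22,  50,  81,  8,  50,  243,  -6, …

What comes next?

50

The terms cycle through 3 interleaved subsequences.
Subsequence A: 50, 50, 50, 50 — constant 50.
Subsequence B: 9, 27, 81, 243 — powers of 3.
Subsequence C: 36, 22, 8, -6 — linear: a_n = 50 − 14·n.
The 13th slot belongs to subsequence A; its 5th term is 50.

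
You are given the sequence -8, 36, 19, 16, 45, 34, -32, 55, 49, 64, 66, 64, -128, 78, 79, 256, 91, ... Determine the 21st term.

109

Read the sequence 3 terms at a time; column i is its own pattern.
Track A is -8, 16, -32, 64, -128, 256, which is a geometric progression (common ratio -2).
Track B is 36, 45, 55, 66, 78, 91, which is triangular numbers n(n+1)/2 for n = 8, 9, ….
Track C is 19, 34, 49, 64, 79, which is arithmetic, step +15.
Term 21 comes from track C (its 7th entry): 109.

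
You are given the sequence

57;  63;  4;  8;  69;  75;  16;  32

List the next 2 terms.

81, 87

Reading positions in blocks of 4 reveals the pattern AABB — 2 tracks woven together.
Subsequence A is 57, 63, 69, 75, which is linear: a_n = 51 + 6·n.
Subsequence B is 4, 8, 16, 32, which is multiplying by 2 each time.
Position 9 → subsequence A, term 5 = 81.
Term 10 comes from subsequence A (its 6th entry): 87.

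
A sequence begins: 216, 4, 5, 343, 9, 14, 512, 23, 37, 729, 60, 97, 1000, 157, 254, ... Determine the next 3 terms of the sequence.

Positions follow the repeating pattern ABB; grouping by letter gives 2 tracks.
Track A: 216, 343, 512, 729, 1000. Consecutive cubes n³ from n = 6.
Track B: 4, 5, 9, 14, 23, 37, 60, 97, 157, 254. Each term equals the sum of the previous two.
Position 16 falls in track A as its term 6, giving 1331.
Position 17 → track B, term 11 = 411.
Term 18 comes from track B (its 12th entry): 665.

1331, 411, 665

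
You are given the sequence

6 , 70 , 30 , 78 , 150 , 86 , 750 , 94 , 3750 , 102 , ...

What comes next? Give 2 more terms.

18750, 110

Taking every 2nd term gives 2 separate tracks.
Track A is 6, 30, 150, 750, 3750, which is geometric with ratio 5.
Track B is 70, 78, 86, 94, 102, which is adding 8 each time.
Position 11 falls in track A as its term 6, giving 18750.
Position 12 falls in track B as its term 6, giving 110.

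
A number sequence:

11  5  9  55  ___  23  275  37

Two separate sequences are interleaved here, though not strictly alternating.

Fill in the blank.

14

Reading positions in blocks of 3 reveals the pattern ABB — 2 tracks woven together.
Subsequence A = 11, 55, 275: geometric with ratio 5.
Subsequence B = 5, 9, ?, 23, 37: each term equals the sum of the previous two.
The gap is subsequence B's term 3; the rule gives 14.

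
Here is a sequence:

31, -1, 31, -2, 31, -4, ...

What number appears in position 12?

Split by position mod 2 into 2 tracks.
Stream A: 31, 31, 31 — the constant sequence 31.
Stream B: -1, -2, -4 — geometric, ×2 each step.
Term 12 comes from stream B (its 6th entry): -32.

-32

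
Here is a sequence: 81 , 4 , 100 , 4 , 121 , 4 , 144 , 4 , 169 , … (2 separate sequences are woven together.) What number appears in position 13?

Odd-indexed and even-indexed terms follow separate rules.
Track A = 81, 100, 121, 144, 169: the squares 9², 10², 11², ….
Track B = 4, 4, 4, 4: always 4.
The 13th slot belongs to track A; its 7th term is 225.

225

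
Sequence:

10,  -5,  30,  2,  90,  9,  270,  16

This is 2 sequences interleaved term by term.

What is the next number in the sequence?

810

Odd-indexed and even-indexed terms follow separate rules.
Track A: 10, 30, 90, 270 — multiplying by 3 each time.
Track B: -5, 2, 9, 16 — adding 7 each time.
Position 9 falls in track A as its term 5, giving 810.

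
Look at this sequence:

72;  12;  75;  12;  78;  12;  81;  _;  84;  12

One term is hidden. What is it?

12

The terms cycle through 2 interleaved subsequences.
Stream A = 72, 75, 78, 81, 84: linear: a_n = 69 + 3·n.
Stream B = 12, 12, 12, ?, 12: constant 12.
So the missing entry in stream B is 12.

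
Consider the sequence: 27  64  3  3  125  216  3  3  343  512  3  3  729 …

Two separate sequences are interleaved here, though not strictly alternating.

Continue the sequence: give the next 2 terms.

The slot pattern repeats as AABB (period 4), so there are 2 interleaved tracks.
Stream A is 27, 64, 125, 216, 343, 512, 729, which is the cubes 3³, 4³, 5³, ….
Stream B is 3, 3, 3, 3, 3, 3, which is always 3.
Position 14 → stream A, term 8 = 1000.
Position 15 falls in stream B as its term 7, giving 3.

1000, 3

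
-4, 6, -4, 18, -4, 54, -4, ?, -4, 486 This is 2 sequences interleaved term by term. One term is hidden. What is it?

Taking every 2nd term gives 2 separate tracks.
Stream A is -4, -4, -4, -4, -4, which is the constant sequence -4.
Stream B is 6, 18, 54, ?, 486, which is a geometric progression (common ratio 3).
Stream B's pattern makes the blank 162.

162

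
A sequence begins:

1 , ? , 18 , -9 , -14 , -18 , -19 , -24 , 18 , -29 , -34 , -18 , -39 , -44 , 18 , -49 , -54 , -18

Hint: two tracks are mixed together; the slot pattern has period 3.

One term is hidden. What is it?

Positions follow the repeating pattern AAB; grouping by letter gives 2 tracks.
Track A = 1, ?, -9, -14, -19, -24, -29, -34, -39, -44, -49, -54: arithmetic with common difference −5.
Track B = 18, -18, 18, -18, 18, -18: the oscillation 18·(−1)^(n+1).
So the missing entry in track A is -4.

-4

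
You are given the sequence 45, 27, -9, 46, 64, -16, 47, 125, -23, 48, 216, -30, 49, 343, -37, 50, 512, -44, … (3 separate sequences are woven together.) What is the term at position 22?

52

The terms cycle through 3 interleaved subsequences.
Subsequence A: 45, 46, 47, 48, 49, 50 (arithmetic with common difference +1).
Subsequence B: 27, 64, 125, 216, 343, 512 (the cubes 3³, 4³, 5³, …).
Subsequence C: -9, -16, -23, -30, -37, -44 (arithmetic, step −7).
Position 22 falls in subsequence A as its term 8, giving 52.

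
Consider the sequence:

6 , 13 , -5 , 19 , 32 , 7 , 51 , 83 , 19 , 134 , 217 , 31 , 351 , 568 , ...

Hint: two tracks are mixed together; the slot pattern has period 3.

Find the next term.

43

The slot pattern repeats as AAB (period 3), so there are 2 interleaved tracks.
Track A: 6, 13, 19, 32, 51, 83, 134, 217, 351, 568 (Fibonacci-style (each term is the sum of the two before it)).
Track B: -5, 7, 19, 31 (linear: a_n = -17 + 12·n).
The 15th slot belongs to track B; its 5th term is 43.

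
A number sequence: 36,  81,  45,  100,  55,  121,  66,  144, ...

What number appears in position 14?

The terms cycle through 2 interleaved subsequences.
Track A = 36, 45, 55, 66: triangular numbers n(n+1)/2 for n = 8, 9, ….
Track B = 81, 100, 121, 144: consecutive squares n² from n = 9.
Term 14 comes from track B (its 7th entry): 225.

225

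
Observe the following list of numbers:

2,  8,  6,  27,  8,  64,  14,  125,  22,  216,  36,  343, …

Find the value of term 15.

Split by position mod 2 into 2 tracks.
Track A: 2, 6, 8, 14, 22, 36 — a Fibonacci-like recurrence a_n = a_{n-1} + a_{n-2}.
Track B: 8, 27, 64, 125, 216, 343 — perfect cubes starting at 2³.
Term 15 comes from track A (its 8th entry): 94.

94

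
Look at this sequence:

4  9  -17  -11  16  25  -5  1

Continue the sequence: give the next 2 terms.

Positions follow the repeating pattern AABB; grouping by letter gives 2 tracks.
Subsequence A: 4, 9, 16, 25 — consecutive squares n² from n = 2.
Subsequence B: -17, -11, -5, 1 — arithmetic, step +6.
Position 9 falls in subsequence A as its term 5, giving 36.
The 10th slot belongs to subsequence A; its 6th term is 49.

36, 49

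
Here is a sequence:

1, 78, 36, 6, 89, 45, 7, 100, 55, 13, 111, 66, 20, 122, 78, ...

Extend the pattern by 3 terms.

33, 133, 91

Read the sequence 3 terms at a time; column i is its own pattern.
Track A is 1, 6, 7, 13, 20, which is Fibonacci-style (each term is the sum of the two before it).
Track B is 78, 89, 100, 111, 122, which is adding 11 each time.
Track C is 36, 45, 55, 66, 78, which is the triangular numbers T_8, T_9, ….
Position 16 falls in track A as its term 6, giving 33.
The 17th slot belongs to track B; its 6th term is 133.
Position 18 → track C, term 6 = 91.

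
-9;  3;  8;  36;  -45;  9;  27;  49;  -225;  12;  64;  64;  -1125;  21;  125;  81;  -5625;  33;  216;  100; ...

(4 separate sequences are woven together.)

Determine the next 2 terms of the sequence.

-28125, 54

Taking every 4th term gives 4 separate tracks.
Track A = -9, -45, -225, -1125, -5625: multiplying by 5 each time.
Track B = 3, 9, 12, 21, 33: a Fibonacci-like recurrence a_n = a_{n-1} + a_{n-2}.
Track C = 8, 27, 64, 125, 216: perfect cubes starting at 2³.
Track D = 36, 49, 64, 81, 100: perfect squares starting at 6².
Position 21 falls in track A as its term 6, giving -28125.
Position 22 → track B, term 6 = 54.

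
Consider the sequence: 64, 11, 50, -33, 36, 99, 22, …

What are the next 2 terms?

-297, 8

Split by position mod 2 into 2 tracks.
Stream A: 64, 50, 36, 22 — linear: a_n = 78 − 14·n.
Stream B: 11, -33, 99 — geometric with ratio -3.
Position 8 falls in stream B as its term 4, giving -297.
Position 9 falls in stream A as its term 5, giving 8.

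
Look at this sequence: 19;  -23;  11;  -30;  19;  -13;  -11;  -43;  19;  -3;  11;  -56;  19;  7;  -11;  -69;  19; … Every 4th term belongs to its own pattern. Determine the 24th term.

-95

Split by position mod 4 into 4 tracks.
Track A is 19, 19, 19, 19, 19, which is constant 19.
Track B is -23, -13, -3, 7, which is arithmetic, step +10.
Track C is 11, -11, 11, -11, which is oscillating between 11 and -11.
Track D is -30, -43, -56, -69, which is subtracting 13 each time.
Position 24 → track D, term 6 = -95.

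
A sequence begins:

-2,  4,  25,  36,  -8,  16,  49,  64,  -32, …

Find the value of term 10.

The slot pattern repeats as AABB (period 4), so there are 2 interleaved tracks.
Subsequence A: -2, 4, -8, 16, -32 — geometric with ratio -2.
Subsequence B: 25, 36, 49, 64 — the squares 5², 6², 7², ….
Term 10 comes from subsequence A (its 6th entry): 64.

64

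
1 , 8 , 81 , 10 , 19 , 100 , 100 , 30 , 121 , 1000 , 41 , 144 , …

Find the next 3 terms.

10000, 52, 169

Split by position mod 3: positions 1, 4, 7, … form one track, and each other residue class forms its own.
Track A: 1, 10, 100, 1000. Powers of 10.
Track B: 8, 19, 30, 41. Adding 11 each time.
Track C: 81, 100, 121, 144. Perfect squares starting at 9².
Term 13 comes from track A (its 5th entry): 10000.
Term 14 comes from track B (its 5th entry): 52.
Term 15 comes from track C (its 5th entry): 169.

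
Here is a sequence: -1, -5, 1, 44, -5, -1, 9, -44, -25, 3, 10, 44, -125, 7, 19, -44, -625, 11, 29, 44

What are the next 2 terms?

Split by position mod 4 into 4 tracks.
Track A: -1, -5, -25, -125, -625. Geometric with ratio 5.
Track B: -5, -1, 3, 7, 11. Adding 4 each time.
Track C: 1, 9, 10, 19, 29. Fibonacci-style (each term is the sum of the two before it).
Track D: 44, -44, 44, -44, 44. Oscillating between 44 and -44.
The 21st slot belongs to track A; its 6th term is -3125.
Position 22 → track B, term 6 = 15.

-3125, 15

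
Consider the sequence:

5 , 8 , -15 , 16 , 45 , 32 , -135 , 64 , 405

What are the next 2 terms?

128, -1215

The terms cycle through 2 interleaved subsequences.
Track A: 5, -15, 45, -135, 405. Geometric with ratio -3.
Track B: 8, 16, 32, 64. Powers 2^3, 2^4, 2^5, ….
Position 10 falls in track B as its term 5, giving 128.
Position 11 falls in track A as its term 6, giving -1215.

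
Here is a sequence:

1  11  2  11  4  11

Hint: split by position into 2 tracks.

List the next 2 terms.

Positions 1, 3, 5, … form one subsequence and positions 2, 4, 6, … form another.
Track A is 1, 2, 4, which is geometric, ×2 each step.
Track B is 11, 11, 11, which is the constant sequence 11.
Term 7 comes from track A (its 4th entry): 8.
Term 8 comes from track B (its 4th entry): 11.

8, 11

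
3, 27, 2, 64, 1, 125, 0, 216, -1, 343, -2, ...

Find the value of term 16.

Positions 1, 3, 5, … form one subsequence and positions 2, 4, 6, … form another.
Stream A: 3, 2, 1, 0, -1, -2 (linear: a_n = 4 − n).
Stream B: 27, 64, 125, 216, 343 (the cubes 3³, 4³, 5³, …).
Position 16 falls in stream B as its term 8, giving 1000.

1000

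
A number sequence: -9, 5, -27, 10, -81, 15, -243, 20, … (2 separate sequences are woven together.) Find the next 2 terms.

The terms cycle through 2 interleaved subsequences.
Subsequence A: -9, -27, -81, -243 — multiplying by 3 each time.
Subsequence B: 5, 10, 15, 20 — arithmetic with common difference +5.
Term 9 comes from subsequence A (its 5th entry): -729.
Position 10 falls in subsequence B as its term 5, giving 25.

-729, 25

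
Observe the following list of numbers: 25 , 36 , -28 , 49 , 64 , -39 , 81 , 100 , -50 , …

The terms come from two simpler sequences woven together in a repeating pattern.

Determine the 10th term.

Reading positions in blocks of 3 reveals the pattern AAB — 2 tracks woven together.
Track A: 25, 36, 49, 64, 81, 100. Perfect squares starting at 5².
Track B: -28, -39, -50. Subtracting 11 each time.
Position 10 → track A, term 7 = 121.

121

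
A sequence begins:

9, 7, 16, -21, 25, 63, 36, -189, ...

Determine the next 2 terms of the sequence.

49, 567

Split by position mod 2 into 2 tracks.
Subsequence A: 9, 16, 25, 36 (consecutive squares n² from n = 3).
Subsequence B: 7, -21, 63, -189 (geometric, ×-3 each step).
Position 9 → subsequence A, term 5 = 49.
Position 10 falls in subsequence B as its term 5, giving 567.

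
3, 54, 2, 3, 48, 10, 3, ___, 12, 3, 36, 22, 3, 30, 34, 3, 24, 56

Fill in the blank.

Taking every 3rd term gives 3 separate tracks.
Subsequence A: 3, 3, 3, 3, 3, 3 — the constant sequence 3.
Subsequence B: 54, 48, ?, 36, 30, 24 — arithmetic with common difference −6.
Subsequence C: 2, 10, 12, 22, 34, 56 — Fibonacci-style (each term is the sum of the two before it).
The gap is subsequence B's term 3; the rule gives 42.

42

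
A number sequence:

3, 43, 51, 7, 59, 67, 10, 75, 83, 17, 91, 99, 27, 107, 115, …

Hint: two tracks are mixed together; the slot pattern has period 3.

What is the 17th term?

123

Reading positions in blocks of 3 reveals the pattern ABB — 2 tracks woven together.
Stream A = 3, 7, 10, 17, 27: Fibonacci-style (each term is the sum of the two before it).
Stream B = 43, 51, 59, 67, 75, 83, 91, 99, 107, 115: linear: a_n = 35 + 8·n.
The 17th slot belongs to stream B; its 11th term is 123.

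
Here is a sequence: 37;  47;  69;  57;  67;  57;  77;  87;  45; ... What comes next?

97

The slot pattern repeats as AAB (period 3), so there are 2 interleaved tracks.
Subsequence A = 37, 47, 57, 67, 77, 87: adding 10 each time.
Subsequence B = 69, 57, 45: subtracting 12 each time.
Position 10 falls in subsequence A as its term 7, giving 97.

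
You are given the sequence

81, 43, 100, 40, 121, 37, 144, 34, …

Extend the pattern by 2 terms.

Taking every 2nd term gives 2 separate tracks.
Track A: 81, 100, 121, 144. The squares 9², 10², 11², ….
Track B: 43, 40, 37, 34. Linear: a_n = 46 − 3·n.
The 9th slot belongs to track A; its 5th term is 169.
The 10th slot belongs to track B; its 5th term is 31.

169, 31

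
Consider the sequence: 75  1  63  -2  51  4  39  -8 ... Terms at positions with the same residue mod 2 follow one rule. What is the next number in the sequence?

27

The terms cycle through 2 interleaved subsequences.
Stream A: 75, 63, 51, 39 — linear: a_n = 87 − 12·n.
Stream B: 1, -2, 4, -8 — a geometric progression (common ratio -2).
The 9th slot belongs to stream A; its 5th term is 27.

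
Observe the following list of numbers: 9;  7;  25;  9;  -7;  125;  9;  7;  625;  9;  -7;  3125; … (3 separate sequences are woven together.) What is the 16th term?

Split by position mod 3: positions 1, 4, 7, … form one track, and each other residue class forms its own.
Track A: 9, 9, 9, 9 (constant 9).
Track B: 7, -7, 7, -7 (oscillating between 7 and -7).
Track C: 25, 125, 625, 3125 (powers of 5).
Position 16 falls in track A as its term 6, giving 9.

9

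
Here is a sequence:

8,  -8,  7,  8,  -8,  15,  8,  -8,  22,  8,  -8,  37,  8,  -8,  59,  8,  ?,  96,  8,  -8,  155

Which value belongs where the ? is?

Reading positions in blocks of 3 reveals the pattern AAB — 2 tracks woven together.
Stream A: 8, -8, 8, -8, 8, -8, 8, -8, 8, -8, 8, ?, 8, -8 (oscillating between 8 and -8).
Stream B: 7, 15, 22, 37, 59, 96, 155 (each term equals the sum of the previous two).
The gap is stream A's term 12; the rule gives -8.

-8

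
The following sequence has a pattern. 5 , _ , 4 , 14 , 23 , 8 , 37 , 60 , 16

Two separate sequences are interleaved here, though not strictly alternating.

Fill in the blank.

9

Reading positions in blocks of 3 reveals the pattern AAB — 2 tracks woven together.
Track A = 5, ?, 14, 23, 37, 60: each term equals the sum of the previous two.
Track B = 4, 8, 16: powers 2^2, 2^3, 2^4, ….
So the missing entry in track A is 9.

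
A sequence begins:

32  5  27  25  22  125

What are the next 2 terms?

17, 625

Odd-indexed and even-indexed terms follow separate rules.
Stream A: 32, 27, 22. Linear: a_n = 37 − 5·n.
Stream B: 5, 25, 125. Successive powers of 5.
Position 7 falls in stream A as its term 4, giving 17.
The 8th slot belongs to stream B; its 4th term is 625.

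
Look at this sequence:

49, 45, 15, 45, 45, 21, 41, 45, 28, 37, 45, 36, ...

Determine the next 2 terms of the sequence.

33, 45

Taking every 3rd term gives 3 separate tracks.
Track A: 49, 45, 41, 37. Subtracting 4 each time.
Track B: 45, 45, 45, 45. Always 45.
Track C: 15, 21, 28, 36. Triangular numbers n(n+1)/2 for n = 5, 6, ….
The 13th slot belongs to track A; its 5th term is 33.
Term 14 comes from track B (its 5th entry): 45.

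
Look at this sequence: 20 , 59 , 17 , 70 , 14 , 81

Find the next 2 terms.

11, 92

Positions 1, 3, 5, … form one subsequence and positions 2, 4, 6, … form another.
Stream A is 20, 17, 14, which is subtracting 3 each time.
Stream B is 59, 70, 81, which is linear: a_n = 48 + 11·n.
The 7th slot belongs to stream A; its 4th term is 11.
The 8th slot belongs to stream B; its 4th term is 92.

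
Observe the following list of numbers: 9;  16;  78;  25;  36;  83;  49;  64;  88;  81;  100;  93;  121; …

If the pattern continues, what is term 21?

108

Reading positions in blocks of 3 reveals the pattern AAB — 2 tracks woven together.
Subsequence A: 9, 16, 25, 36, 49, 64, 81, 100, 121 (the squares 3², 4², 5², …).
Subsequence B: 78, 83, 88, 93 (adding 5 each time).
Position 21 falls in subsequence B as its term 7, giving 108.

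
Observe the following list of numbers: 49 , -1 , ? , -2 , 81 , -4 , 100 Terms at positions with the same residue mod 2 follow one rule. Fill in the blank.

Positions 1, 3, 5, … form one subsequence and positions 2, 4, 6, … form another.
Track A = 49, ?, 81, 100: the squares 7², 8², 9², ….
Track B = -1, -2, -4: a geometric progression (common ratio 2).
Filling track A at index 2 by its rule yields 64.

64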